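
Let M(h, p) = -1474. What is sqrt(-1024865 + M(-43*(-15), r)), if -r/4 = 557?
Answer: I*sqrt(1026339) ≈ 1013.1*I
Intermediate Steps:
r = -2228 (r = -4*557 = -2228)
sqrt(-1024865 + M(-43*(-15), r)) = sqrt(-1024865 - 1474) = sqrt(-1026339) = I*sqrt(1026339)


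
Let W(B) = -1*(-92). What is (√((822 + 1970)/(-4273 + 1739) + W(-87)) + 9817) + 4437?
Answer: 14254 + 4*√9119866/1267 ≈ 14264.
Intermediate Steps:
W(B) = 92
(√((822 + 1970)/(-4273 + 1739) + W(-87)) + 9817) + 4437 = (√((822 + 1970)/(-4273 + 1739) + 92) + 9817) + 4437 = (√(2792/(-2534) + 92) + 9817) + 4437 = (√(2792*(-1/2534) + 92) + 9817) + 4437 = (√(-1396/1267 + 92) + 9817) + 4437 = (√(115168/1267) + 9817) + 4437 = (4*√9119866/1267 + 9817) + 4437 = (9817 + 4*√9119866/1267) + 4437 = 14254 + 4*√9119866/1267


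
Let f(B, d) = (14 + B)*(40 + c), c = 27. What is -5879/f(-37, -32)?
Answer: 5879/1541 ≈ 3.8151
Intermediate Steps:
f(B, d) = 938 + 67*B (f(B, d) = (14 + B)*(40 + 27) = (14 + B)*67 = 938 + 67*B)
-5879/f(-37, -32) = -5879/(938 + 67*(-37)) = -5879/(938 - 2479) = -5879/(-1541) = -5879*(-1/1541) = 5879/1541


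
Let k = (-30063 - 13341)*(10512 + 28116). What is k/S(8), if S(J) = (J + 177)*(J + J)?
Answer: -2832111/5 ≈ -5.6642e+5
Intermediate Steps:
S(J) = 2*J*(177 + J) (S(J) = (177 + J)*(2*J) = 2*J*(177 + J))
k = -1676609712 (k = -43404*38628 = -1676609712)
k/S(8) = -1676609712*1/(16*(177 + 8)) = -1676609712/(2*8*185) = -1676609712/2960 = -1676609712*1/2960 = -2832111/5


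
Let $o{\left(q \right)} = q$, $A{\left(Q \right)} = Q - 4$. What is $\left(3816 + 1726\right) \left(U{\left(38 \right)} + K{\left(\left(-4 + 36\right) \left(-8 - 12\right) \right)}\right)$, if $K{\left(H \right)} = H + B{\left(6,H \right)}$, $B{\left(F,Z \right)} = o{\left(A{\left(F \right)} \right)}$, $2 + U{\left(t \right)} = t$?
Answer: $-3336284$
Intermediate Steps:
$U{\left(t \right)} = -2 + t$
$A{\left(Q \right)} = -4 + Q$
$B{\left(F,Z \right)} = -4 + F$
$K{\left(H \right)} = 2 + H$ ($K{\left(H \right)} = H + \left(-4 + 6\right) = H + 2 = 2 + H$)
$\left(3816 + 1726\right) \left(U{\left(38 \right)} + K{\left(\left(-4 + 36\right) \left(-8 - 12\right) \right)}\right) = \left(3816 + 1726\right) \left(\left(-2 + 38\right) + \left(2 + \left(-4 + 36\right) \left(-8 - 12\right)\right)\right) = 5542 \left(36 + \left(2 + 32 \left(-20\right)\right)\right) = 5542 \left(36 + \left(2 - 640\right)\right) = 5542 \left(36 - 638\right) = 5542 \left(-602\right) = -3336284$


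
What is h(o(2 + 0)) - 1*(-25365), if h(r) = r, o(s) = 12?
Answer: 25377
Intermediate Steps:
h(o(2 + 0)) - 1*(-25365) = 12 - 1*(-25365) = 12 + 25365 = 25377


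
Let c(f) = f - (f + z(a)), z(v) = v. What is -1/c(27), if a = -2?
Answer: -½ ≈ -0.50000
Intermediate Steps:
c(f) = 2 (c(f) = f - (f - 2) = f - (-2 + f) = f + (2 - f) = 2)
-1/c(27) = -1/2 = -1*½ = -½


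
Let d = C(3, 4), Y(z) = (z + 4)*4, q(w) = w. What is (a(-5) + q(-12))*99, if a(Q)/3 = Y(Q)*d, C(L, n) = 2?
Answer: -3564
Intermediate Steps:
Y(z) = 16 + 4*z (Y(z) = (4 + z)*4 = 16 + 4*z)
d = 2
a(Q) = 96 + 24*Q (a(Q) = 3*((16 + 4*Q)*2) = 3*(32 + 8*Q) = 96 + 24*Q)
(a(-5) + q(-12))*99 = ((96 + 24*(-5)) - 12)*99 = ((96 - 120) - 12)*99 = (-24 - 12)*99 = -36*99 = -3564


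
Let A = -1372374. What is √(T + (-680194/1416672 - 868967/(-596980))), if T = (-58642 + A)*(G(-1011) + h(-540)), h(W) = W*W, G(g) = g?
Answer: I*√32273002964646081510103727465635/8809633860 ≈ 6.4486e+5*I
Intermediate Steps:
h(W) = W²
T = -415837508424 (T = (-58642 - 1372374)*(-1011 + (-540)²) = -1431016*(-1011 + 291600) = -1431016*290589 = -415837508424)
√(T + (-680194/1416672 - 868967/(-596980))) = √(-415837508424 + (-680194/1416672 - 868967/(-596980))) = √(-415837508424 + (-680194*1/1416672 - 868967*(-1/596980))) = √(-415837508424 + (-340097/708336 + 868967/596980)) = √(-415837508424 + 103122375463/105715606320) = √(-43960514333538145264217/105715606320) = I*√32273002964646081510103727465635/8809633860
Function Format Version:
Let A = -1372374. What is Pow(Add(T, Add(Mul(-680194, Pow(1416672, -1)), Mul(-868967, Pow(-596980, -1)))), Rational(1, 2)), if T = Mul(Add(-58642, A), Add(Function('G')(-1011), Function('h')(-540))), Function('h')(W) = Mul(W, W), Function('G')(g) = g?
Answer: Mul(Rational(1, 8809633860), I, Pow(32273002964646081510103727465635, Rational(1, 2))) ≈ Mul(6.4486e+5, I)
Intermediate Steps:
Function('h')(W) = Pow(W, 2)
T = -415837508424 (T = Mul(Add(-58642, -1372374), Add(-1011, Pow(-540, 2))) = Mul(-1431016, Add(-1011, 291600)) = Mul(-1431016, 290589) = -415837508424)
Pow(Add(T, Add(Mul(-680194, Pow(1416672, -1)), Mul(-868967, Pow(-596980, -1)))), Rational(1, 2)) = Pow(Add(-415837508424, Add(Mul(-680194, Pow(1416672, -1)), Mul(-868967, Pow(-596980, -1)))), Rational(1, 2)) = Pow(Add(-415837508424, Add(Mul(-680194, Rational(1, 1416672)), Mul(-868967, Rational(-1, 596980)))), Rational(1, 2)) = Pow(Add(-415837508424, Add(Rational(-340097, 708336), Rational(868967, 596980))), Rational(1, 2)) = Pow(Add(-415837508424, Rational(103122375463, 105715606320)), Rational(1, 2)) = Pow(Rational(-43960514333538145264217, 105715606320), Rational(1, 2)) = Mul(Rational(1, 8809633860), I, Pow(32273002964646081510103727465635, Rational(1, 2)))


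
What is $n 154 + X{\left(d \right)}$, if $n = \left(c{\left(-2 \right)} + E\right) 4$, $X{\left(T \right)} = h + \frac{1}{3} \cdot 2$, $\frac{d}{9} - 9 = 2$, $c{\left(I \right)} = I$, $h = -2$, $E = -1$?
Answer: $- \frac{5548}{3} \approx -1849.3$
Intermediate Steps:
$d = 99$ ($d = 81 + 9 \cdot 2 = 81 + 18 = 99$)
$X{\left(T \right)} = - \frac{4}{3}$ ($X{\left(T \right)} = -2 + \frac{1}{3} \cdot 2 = -2 + \frac{2}{3} = - \frac{4}{3}$)
$n = -12$ ($n = \left(-2 - 1\right) 4 = \left(-3\right) 4 = -12$)
$n 154 + X{\left(d \right)} = \left(-12\right) 154 - \frac{4}{3} = -1848 - \frac{4}{3} = - \frac{5548}{3}$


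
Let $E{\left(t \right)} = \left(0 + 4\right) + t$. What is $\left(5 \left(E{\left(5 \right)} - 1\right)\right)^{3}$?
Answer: $64000$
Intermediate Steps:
$E{\left(t \right)} = 4 + t$
$\left(5 \left(E{\left(5 \right)} - 1\right)\right)^{3} = \left(5 \left(\left(4 + 5\right) - 1\right)\right)^{3} = \left(5 \left(9 - 1\right)\right)^{3} = \left(5 \cdot 8\right)^{3} = 40^{3} = 64000$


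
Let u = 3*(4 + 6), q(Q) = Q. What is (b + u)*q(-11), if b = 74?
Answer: -1144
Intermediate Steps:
u = 30 (u = 3*10 = 30)
(b + u)*q(-11) = (74 + 30)*(-11) = 104*(-11) = -1144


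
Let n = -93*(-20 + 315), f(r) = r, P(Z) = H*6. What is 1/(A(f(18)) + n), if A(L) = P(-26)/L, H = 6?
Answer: -1/27433 ≈ -3.6452e-5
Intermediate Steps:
P(Z) = 36 (P(Z) = 6*6 = 36)
A(L) = 36/L
n = -27435 (n = -93*295 = -27435)
1/(A(f(18)) + n) = 1/(36/18 - 27435) = 1/(36*(1/18) - 27435) = 1/(2 - 27435) = 1/(-27433) = -1/27433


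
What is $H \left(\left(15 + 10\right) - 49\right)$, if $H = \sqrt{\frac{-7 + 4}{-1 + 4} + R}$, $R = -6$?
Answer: $- 24 i \sqrt{7} \approx - 63.498 i$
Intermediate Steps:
$H = i \sqrt{7}$ ($H = \sqrt{\frac{-7 + 4}{-1 + 4} - 6} = \sqrt{- \frac{3}{3} - 6} = \sqrt{\left(-3\right) \frac{1}{3} - 6} = \sqrt{-1 - 6} = \sqrt{-7} = i \sqrt{7} \approx 2.6458 i$)
$H \left(\left(15 + 10\right) - 49\right) = i \sqrt{7} \left(\left(15 + 10\right) - 49\right) = i \sqrt{7} \left(25 - 49\right) = i \sqrt{7} \left(-24\right) = - 24 i \sqrt{7}$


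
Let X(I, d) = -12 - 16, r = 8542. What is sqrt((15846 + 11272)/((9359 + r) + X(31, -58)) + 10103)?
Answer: sqrt(3227828715301)/17873 ≈ 100.52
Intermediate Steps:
X(I, d) = -28
sqrt((15846 + 11272)/((9359 + r) + X(31, -58)) + 10103) = sqrt((15846 + 11272)/((9359 + 8542) - 28) + 10103) = sqrt(27118/(17901 - 28) + 10103) = sqrt(27118/17873 + 10103) = sqrt(180598037/17873) = sqrt(3227828715301)/17873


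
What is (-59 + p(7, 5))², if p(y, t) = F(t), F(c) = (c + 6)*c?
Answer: 16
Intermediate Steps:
F(c) = c*(6 + c) (F(c) = (6 + c)*c = c*(6 + c))
p(y, t) = t*(6 + t)
(-59 + p(7, 5))² = (-59 + 5*(6 + 5))² = (-59 + 5*11)² = (-59 + 55)² = (-4)² = 16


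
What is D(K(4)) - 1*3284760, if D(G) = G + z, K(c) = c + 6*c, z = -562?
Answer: -3285294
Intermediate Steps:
K(c) = 7*c
D(G) = -562 + G (D(G) = G - 562 = -562 + G)
D(K(4)) - 1*3284760 = (-562 + 7*4) - 1*3284760 = (-562 + 28) - 3284760 = -534 - 3284760 = -3285294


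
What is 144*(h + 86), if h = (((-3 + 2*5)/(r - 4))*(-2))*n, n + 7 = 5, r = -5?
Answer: 11936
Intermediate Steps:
n = -2 (n = -7 + 5 = -2)
h = -28/9 (h = (((-3 + 2*5)/(-5 - 4))*(-2))*(-2) = (((-3 + 10)/(-9))*(-2))*(-2) = ((7*(-⅑))*(-2))*(-2) = -7/9*(-2)*(-2) = (14/9)*(-2) = -28/9 ≈ -3.1111)
144*(h + 86) = 144*(-28/9 + 86) = 144*(746/9) = 11936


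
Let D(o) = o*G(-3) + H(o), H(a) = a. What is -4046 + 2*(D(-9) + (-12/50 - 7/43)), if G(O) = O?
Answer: -4311616/1075 ≈ -4010.8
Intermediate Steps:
D(o) = -2*o (D(o) = o*(-3) + o = -3*o + o = -2*o)
-4046 + 2*(D(-9) + (-12/50 - 7/43)) = -4046 + 2*(-2*(-9) + (-12/50 - 7/43)) = -4046 + 2*(18 + (-12*1/50 - 7*1/43)) = -4046 + 2*(18 + (-6/25 - 7/43)) = -4046 + 2*(18 - 433/1075) = -4046 + 2*(18917/1075) = -4046 + 37834/1075 = -4311616/1075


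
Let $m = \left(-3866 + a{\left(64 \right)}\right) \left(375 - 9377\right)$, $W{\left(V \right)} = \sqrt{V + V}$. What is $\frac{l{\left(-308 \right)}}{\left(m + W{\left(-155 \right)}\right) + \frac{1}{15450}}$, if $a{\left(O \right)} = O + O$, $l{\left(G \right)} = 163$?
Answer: $\frac{1309250889319588350}{270279793731502744223401} - \frac{38908507500 i \sqrt{310}}{270279793731502744223401} \approx 4.8441 \cdot 10^{-6} - 2.5346 \cdot 10^{-12} i$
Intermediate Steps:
$a{\left(O \right)} = 2 O$
$W{\left(V \right)} = \sqrt{2} \sqrt{V}$ ($W{\left(V \right)} = \sqrt{2 V} = \sqrt{2} \sqrt{V}$)
$m = 33649476$ ($m = \left(-3866 + 2 \cdot 64\right) \left(375 - 9377\right) = \left(-3866 + 128\right) \left(-9002\right) = \left(-3738\right) \left(-9002\right) = 33649476$)
$\frac{l{\left(-308 \right)}}{\left(m + W{\left(-155 \right)}\right) + \frac{1}{15450}} = \frac{163}{\left(33649476 + \sqrt{2} \sqrt{-155}\right) + \frac{1}{15450}} = \frac{163}{\left(33649476 + \sqrt{2} i \sqrt{155}\right) + \frac{1}{15450}} = \frac{163}{\left(33649476 + i \sqrt{310}\right) + \frac{1}{15450}} = \frac{163}{\frac{519884404201}{15450} + i \sqrt{310}}$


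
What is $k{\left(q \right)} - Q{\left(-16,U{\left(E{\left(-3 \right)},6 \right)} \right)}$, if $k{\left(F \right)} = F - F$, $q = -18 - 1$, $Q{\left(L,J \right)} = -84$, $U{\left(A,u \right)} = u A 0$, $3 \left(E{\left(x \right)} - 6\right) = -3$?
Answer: $84$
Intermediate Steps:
$E{\left(x \right)} = 5$ ($E{\left(x \right)} = 6 + \frac{1}{3} \left(-3\right) = 6 - 1 = 5$)
$U{\left(A,u \right)} = 0$ ($U{\left(A,u \right)} = A u 0 = 0$)
$q = -19$
$k{\left(F \right)} = 0$
$k{\left(q \right)} - Q{\left(-16,U{\left(E{\left(-3 \right)},6 \right)} \right)} = 0 - -84 = 0 + 84 = 84$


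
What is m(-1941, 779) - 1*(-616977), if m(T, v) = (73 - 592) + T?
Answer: 614517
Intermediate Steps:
m(T, v) = -519 + T
m(-1941, 779) - 1*(-616977) = (-519 - 1941) - 1*(-616977) = -2460 + 616977 = 614517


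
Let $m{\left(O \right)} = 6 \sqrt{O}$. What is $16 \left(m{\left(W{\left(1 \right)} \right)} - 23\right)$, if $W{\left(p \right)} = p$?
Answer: $-272$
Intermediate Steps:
$16 \left(m{\left(W{\left(1 \right)} \right)} - 23\right) = 16 \left(6 \sqrt{1} - 23\right) = 16 \left(6 \cdot 1 - 23\right) = 16 \left(6 - 23\right) = 16 \left(-17\right) = -272$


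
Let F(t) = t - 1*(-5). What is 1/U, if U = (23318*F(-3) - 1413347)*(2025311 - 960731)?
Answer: -1/1454973196380 ≈ -6.8730e-13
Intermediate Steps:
F(t) = 5 + t (F(t) = t + 5 = 5 + t)
U = -1454973196380 (U = (23318*(5 - 3) - 1413347)*(2025311 - 960731) = (23318*2 - 1413347)*1064580 = (46636 - 1413347)*1064580 = -1366711*1064580 = -1454973196380)
1/U = 1/(-1454973196380) = -1/1454973196380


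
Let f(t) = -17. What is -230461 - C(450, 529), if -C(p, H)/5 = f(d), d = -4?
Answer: -230546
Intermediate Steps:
C(p, H) = 85 (C(p, H) = -5*(-17) = 85)
-230461 - C(450, 529) = -230461 - 1*85 = -230461 - 85 = -230546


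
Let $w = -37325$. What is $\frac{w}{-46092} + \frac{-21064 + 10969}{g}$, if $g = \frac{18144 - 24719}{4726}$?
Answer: $\frac{439849451423}{60610980} \approx 7256.9$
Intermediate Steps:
$g = - \frac{6575}{4726}$ ($g = \left(-6575\right) \frac{1}{4726} = - \frac{6575}{4726} \approx -1.3912$)
$\frac{w}{-46092} + \frac{-21064 + 10969}{g} = - \frac{37325}{-46092} + \frac{-21064 + 10969}{- \frac{6575}{4726}} = \left(-37325\right) \left(- \frac{1}{46092}\right) - - \frac{9541794}{1315} = \frac{37325}{46092} + \frac{9541794}{1315} = \frac{439849451423}{60610980}$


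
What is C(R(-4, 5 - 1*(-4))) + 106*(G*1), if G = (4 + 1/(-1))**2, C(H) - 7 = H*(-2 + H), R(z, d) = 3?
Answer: 964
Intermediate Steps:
C(H) = 7 + H*(-2 + H)
G = 9 (G = (4 - 1)**2 = 3**2 = 9)
C(R(-4, 5 - 1*(-4))) + 106*(G*1) = (7 + 3**2 - 2*3) + 106*(9*1) = (7 + 9 - 6) + 106*9 = 10 + 954 = 964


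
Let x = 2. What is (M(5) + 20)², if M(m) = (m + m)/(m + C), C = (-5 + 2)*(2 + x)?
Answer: 16900/49 ≈ 344.90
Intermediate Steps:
C = -12 (C = (-5 + 2)*(2 + 2) = -3*4 = -12)
M(m) = 2*m/(-12 + m) (M(m) = (m + m)/(m - 12) = (2*m)/(-12 + m) = 2*m/(-12 + m))
(M(5) + 20)² = (2*5/(-12 + 5) + 20)² = (2*5/(-7) + 20)² = (2*5*(-⅐) + 20)² = (-10/7 + 20)² = (130/7)² = 16900/49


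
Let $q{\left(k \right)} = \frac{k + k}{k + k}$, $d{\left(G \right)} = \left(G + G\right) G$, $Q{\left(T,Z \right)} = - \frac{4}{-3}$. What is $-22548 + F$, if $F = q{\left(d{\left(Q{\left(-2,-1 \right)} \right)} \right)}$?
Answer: $-22547$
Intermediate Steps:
$Q{\left(T,Z \right)} = \frac{4}{3}$ ($Q{\left(T,Z \right)} = \left(-4\right) \left(- \frac{1}{3}\right) = \frac{4}{3}$)
$d{\left(G \right)} = 2 G^{2}$ ($d{\left(G \right)} = 2 G G = 2 G^{2}$)
$q{\left(k \right)} = 1$ ($q{\left(k \right)} = \frac{2 k}{2 k} = 2 k \frac{1}{2 k} = 1$)
$F = 1$
$-22548 + F = -22548 + 1 = -22547$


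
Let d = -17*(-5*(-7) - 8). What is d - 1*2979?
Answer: -3438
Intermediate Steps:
d = -459 (d = -17*(35 - 8) = -17*27 = -459)
d - 1*2979 = -459 - 1*2979 = -459 - 2979 = -3438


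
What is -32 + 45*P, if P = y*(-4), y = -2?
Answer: 328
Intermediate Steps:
P = 8 (P = -2*(-4) = 8)
-32 + 45*P = -32 + 45*8 = -32 + 360 = 328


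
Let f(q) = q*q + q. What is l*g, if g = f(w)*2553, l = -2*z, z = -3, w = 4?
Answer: 306360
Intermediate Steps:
f(q) = q + q**2 (f(q) = q**2 + q = q + q**2)
l = 6 (l = -2*(-3) = 6)
g = 51060 (g = (4*(1 + 4))*2553 = (4*5)*2553 = 20*2553 = 51060)
l*g = 6*51060 = 306360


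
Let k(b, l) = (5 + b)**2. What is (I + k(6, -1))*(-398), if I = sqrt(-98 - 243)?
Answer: -48158 - 398*I*sqrt(341) ≈ -48158.0 - 7349.5*I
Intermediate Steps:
I = I*sqrt(341) (I = sqrt(-341) = I*sqrt(341) ≈ 18.466*I)
(I + k(6, -1))*(-398) = (I*sqrt(341) + (5 + 6)**2)*(-398) = (I*sqrt(341) + 11**2)*(-398) = (I*sqrt(341) + 121)*(-398) = (121 + I*sqrt(341))*(-398) = -48158 - 398*I*sqrt(341)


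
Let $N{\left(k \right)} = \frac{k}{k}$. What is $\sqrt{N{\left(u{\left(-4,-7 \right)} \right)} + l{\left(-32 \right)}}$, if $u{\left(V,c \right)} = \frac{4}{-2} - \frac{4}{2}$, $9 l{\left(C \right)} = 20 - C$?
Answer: $\frac{\sqrt{61}}{3} \approx 2.6034$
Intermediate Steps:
$l{\left(C \right)} = \frac{20}{9} - \frac{C}{9}$ ($l{\left(C \right)} = \frac{20 - C}{9} = \frac{20}{9} - \frac{C}{9}$)
$u{\left(V,c \right)} = -4$ ($u{\left(V,c \right)} = 4 \left(- \frac{1}{2}\right) - 2 = -2 - 2 = -4$)
$N{\left(k \right)} = 1$
$\sqrt{N{\left(u{\left(-4,-7 \right)} \right)} + l{\left(-32 \right)}} = \sqrt{1 + \left(\frac{20}{9} - - \frac{32}{9}\right)} = \sqrt{1 + \left(\frac{20}{9} + \frac{32}{9}\right)} = \sqrt{1 + \frac{52}{9}} = \sqrt{\frac{61}{9}} = \frac{\sqrt{61}}{3}$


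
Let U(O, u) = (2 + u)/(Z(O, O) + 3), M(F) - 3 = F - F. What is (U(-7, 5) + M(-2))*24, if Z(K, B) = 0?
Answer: 128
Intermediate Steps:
M(F) = 3 (M(F) = 3 + (F - F) = 3 + 0 = 3)
U(O, u) = ⅔ + u/3 (U(O, u) = (2 + u)/(0 + 3) = (2 + u)/3 = (2 + u)*(⅓) = ⅔ + u/3)
(U(-7, 5) + M(-2))*24 = ((⅔ + (⅓)*5) + 3)*24 = ((⅔ + 5/3) + 3)*24 = (7/3 + 3)*24 = (16/3)*24 = 128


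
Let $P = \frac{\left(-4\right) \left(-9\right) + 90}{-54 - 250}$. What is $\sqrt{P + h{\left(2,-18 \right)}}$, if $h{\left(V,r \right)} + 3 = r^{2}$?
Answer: $\frac{\sqrt{1851702}}{76} \approx 17.905$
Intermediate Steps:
$h{\left(V,r \right)} = -3 + r^{2}$
$P = - \frac{63}{152}$ ($P = \frac{36 + 90}{-304} = 126 \left(- \frac{1}{304}\right) = - \frac{63}{152} \approx -0.41447$)
$\sqrt{P + h{\left(2,-18 \right)}} = \sqrt{- \frac{63}{152} - \left(3 - \left(-18\right)^{2}\right)} = \sqrt{- \frac{63}{152} + \left(-3 + 324\right)} = \sqrt{- \frac{63}{152} + 321} = \sqrt{\frac{48729}{152}} = \frac{\sqrt{1851702}}{76}$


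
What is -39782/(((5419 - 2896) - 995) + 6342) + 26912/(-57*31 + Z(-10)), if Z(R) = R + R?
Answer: -141443937/7031845 ≈ -20.115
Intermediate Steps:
Z(R) = 2*R
-39782/(((5419 - 2896) - 995) + 6342) + 26912/(-57*31 + Z(-10)) = -39782/(((5419 - 2896) - 995) + 6342) + 26912/(-57*31 + 2*(-10)) = -39782/((2523 - 995) + 6342) + 26912/(-1767 - 20) = -39782/(1528 + 6342) + 26912/(-1787) = -39782/7870 + 26912*(-1/1787) = -39782*1/7870 - 26912/1787 = -19891/3935 - 26912/1787 = -141443937/7031845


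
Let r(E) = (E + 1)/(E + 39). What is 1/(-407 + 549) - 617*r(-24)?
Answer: 2015137/2130 ≈ 946.07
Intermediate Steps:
r(E) = (1 + E)/(39 + E)
1/(-407 + 549) - 617*r(-24) = 1/(-407 + 549) - 617*(1 - 24)/(39 - 24) = 1/142 - 617*(-23)/15 = 1/142 - 617*(-23/15) = 1/142 + 14191/15 = 2015137/2130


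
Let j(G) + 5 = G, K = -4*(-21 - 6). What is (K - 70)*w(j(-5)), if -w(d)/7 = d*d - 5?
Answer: -25270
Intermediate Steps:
K = 108 (K = -4*(-27) = 108)
j(G) = -5 + G
w(d) = 35 - 7*d² (w(d) = -7*(d*d - 5) = -7*(d² - 5) = -7*(-5 + d²) = 35 - 7*d²)
(K - 70)*w(j(-5)) = (108 - 70)*(35 - 7*(-5 - 5)²) = 38*(35 - 7*(-10)²) = 38*(35 - 7*100) = 38*(35 - 700) = 38*(-665) = -25270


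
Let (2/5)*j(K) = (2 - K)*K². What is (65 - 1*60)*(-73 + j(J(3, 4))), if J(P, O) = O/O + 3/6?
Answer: -5615/16 ≈ -350.94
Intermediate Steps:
J(P, O) = 3/2 (J(P, O) = 1 + 3*(⅙) = 1 + ½ = 3/2)
j(K) = 5*K²*(2 - K)/2 (j(K) = 5*((2 - K)*K²)/2 = 5*(K²*(2 - K))/2 = 5*K²*(2 - K)/2)
(65 - 1*60)*(-73 + j(J(3, 4))) = (65 - 1*60)*(-73 + 5*(3/2)²*(2 - 1*3/2)/2) = (65 - 60)*(-73 + (5/2)*(9/4)*(2 - 3/2)) = 5*(-73 + (5/2)*(9/4)*(½)) = 5*(-73 + 45/16) = 5*(-1123/16) = -5615/16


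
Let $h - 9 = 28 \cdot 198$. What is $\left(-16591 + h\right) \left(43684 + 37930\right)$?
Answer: $-900855332$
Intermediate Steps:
$h = 5553$ ($h = 9 + 28 \cdot 198 = 9 + 5544 = 5553$)
$\left(-16591 + h\right) \left(43684 + 37930\right) = \left(-16591 + 5553\right) \left(43684 + 37930\right) = \left(-11038\right) 81614 = -900855332$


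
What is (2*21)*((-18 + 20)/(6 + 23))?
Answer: 84/29 ≈ 2.8966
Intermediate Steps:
(2*21)*((-18 + 20)/(6 + 23)) = 42*(2/29) = 84/29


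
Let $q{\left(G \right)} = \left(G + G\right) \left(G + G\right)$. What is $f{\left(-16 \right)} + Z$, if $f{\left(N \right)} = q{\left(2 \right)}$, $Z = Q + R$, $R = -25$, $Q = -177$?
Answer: $-186$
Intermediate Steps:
$Z = -202$ ($Z = -177 - 25 = -202$)
$q{\left(G \right)} = 4 G^{2}$ ($q{\left(G \right)} = 2 G 2 G = 4 G^{2}$)
$f{\left(N \right)} = 16$ ($f{\left(N \right)} = 4 \cdot 2^{2} = 4 \cdot 4 = 16$)
$f{\left(-16 \right)} + Z = 16 - 202 = -186$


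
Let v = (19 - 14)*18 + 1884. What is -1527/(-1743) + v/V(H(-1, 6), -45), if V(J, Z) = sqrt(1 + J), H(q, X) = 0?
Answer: 1147403/581 ≈ 1974.9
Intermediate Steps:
v = 1974 (v = 5*18 + 1884 = 90 + 1884 = 1974)
-1527/(-1743) + v/V(H(-1, 6), -45) = -1527/(-1743) + 1974/(sqrt(1 + 0)) = -1527*(-1/1743) + 1974/(sqrt(1)) = 509/581 + 1974/1 = 509/581 + 1974*1 = 509/581 + 1974 = 1147403/581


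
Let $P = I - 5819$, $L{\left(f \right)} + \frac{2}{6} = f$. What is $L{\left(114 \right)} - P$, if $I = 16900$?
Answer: $- \frac{32902}{3} \approx -10967.0$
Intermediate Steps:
$L{\left(f \right)} = - \frac{1}{3} + f$
$P = 11081$ ($P = 16900 - 5819 = 11081$)
$L{\left(114 \right)} - P = \left(- \frac{1}{3} + 114\right) - 11081 = \frac{341}{3} - 11081 = - \frac{32902}{3}$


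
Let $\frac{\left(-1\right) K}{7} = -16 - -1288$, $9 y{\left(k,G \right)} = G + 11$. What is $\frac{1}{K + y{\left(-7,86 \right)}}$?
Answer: $- \frac{9}{80039} \approx -0.00011245$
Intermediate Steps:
$y{\left(k,G \right)} = \frac{11}{9} + \frac{G}{9}$ ($y{\left(k,G \right)} = \frac{G + 11}{9} = \frac{11 + G}{9} = \frac{11}{9} + \frac{G}{9}$)
$K = -8904$ ($K = - 7 \left(-16 - -1288\right) = - 7 \left(-16 + 1288\right) = \left(-7\right) 1272 = -8904$)
$\frac{1}{K + y{\left(-7,86 \right)}} = \frac{1}{-8904 + \left(\frac{11}{9} + \frac{1}{9} \cdot 86\right)} = \frac{1}{-8904 + \left(\frac{11}{9} + \frac{86}{9}\right)} = \frac{1}{-8904 + \frac{97}{9}} = \frac{1}{- \frac{80039}{9}} = - \frac{9}{80039}$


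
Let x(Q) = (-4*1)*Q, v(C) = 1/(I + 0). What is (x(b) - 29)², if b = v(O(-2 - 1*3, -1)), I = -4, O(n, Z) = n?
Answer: 784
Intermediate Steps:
v(C) = -¼ (v(C) = 1/(-4 + 0) = 1/(-4) = -¼)
b = -¼ ≈ -0.25000
x(Q) = -4*Q
(x(b) - 29)² = (-4*(-¼) - 29)² = (1 - 29)² = (-28)² = 784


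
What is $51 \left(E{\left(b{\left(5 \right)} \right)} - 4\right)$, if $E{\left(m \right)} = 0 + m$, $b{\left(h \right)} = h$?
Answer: $51$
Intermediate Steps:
$E{\left(m \right)} = m$
$51 \left(E{\left(b{\left(5 \right)} \right)} - 4\right) = 51 \left(5 - 4\right) = 51 \cdot 1 = 51$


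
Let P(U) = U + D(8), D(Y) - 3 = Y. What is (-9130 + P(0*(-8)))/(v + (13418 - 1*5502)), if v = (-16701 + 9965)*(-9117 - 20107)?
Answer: -9119/196860780 ≈ -4.6322e-5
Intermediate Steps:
D(Y) = 3 + Y
v = 196852864 (v = -6736*(-29224) = 196852864)
P(U) = 11 + U (P(U) = U + (3 + 8) = U + 11 = 11 + U)
(-9130 + P(0*(-8)))/(v + (13418 - 1*5502)) = (-9130 + (11 + 0*(-8)))/(196852864 + (13418 - 1*5502)) = (-9130 + (11 + 0))/(196852864 + (13418 - 5502)) = (-9130 + 11)/(196852864 + 7916) = -9119/196860780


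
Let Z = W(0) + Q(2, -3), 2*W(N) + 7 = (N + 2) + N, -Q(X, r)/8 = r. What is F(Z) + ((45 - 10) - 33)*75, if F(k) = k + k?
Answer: 193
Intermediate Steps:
Q(X, r) = -8*r
W(N) = -5/2 + N (W(N) = -7/2 + ((N + 2) + N)/2 = -7/2 + ((2 + N) + N)/2 = -7/2 + (2 + 2*N)/2 = -7/2 + (1 + N) = -5/2 + N)
Z = 43/2 (Z = (-5/2 + 0) - 8*(-3) = -5/2 + 24 = 43/2 ≈ 21.500)
F(k) = 2*k
F(Z) + ((45 - 10) - 33)*75 = 2*(43/2) + ((45 - 10) - 33)*75 = 43 + (35 - 33)*75 = 43 + 2*75 = 43 + 150 = 193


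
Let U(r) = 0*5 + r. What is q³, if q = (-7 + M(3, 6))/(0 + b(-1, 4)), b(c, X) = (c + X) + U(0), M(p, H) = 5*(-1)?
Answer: -64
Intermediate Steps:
M(p, H) = -5
U(r) = r (U(r) = 0 + r = r)
b(c, X) = X + c (b(c, X) = (c + X) + 0 = (X + c) + 0 = X + c)
q = -4 (q = (-7 - 5)/(0 + (4 - 1)) = -12/(0 + 3) = -12/3 = -12*⅓ = -4)
q³ = (-4)³ = -64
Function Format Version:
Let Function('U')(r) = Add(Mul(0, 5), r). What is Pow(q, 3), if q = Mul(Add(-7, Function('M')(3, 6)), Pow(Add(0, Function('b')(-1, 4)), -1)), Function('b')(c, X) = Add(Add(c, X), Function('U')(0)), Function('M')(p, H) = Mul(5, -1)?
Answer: -64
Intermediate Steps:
Function('M')(p, H) = -5
Function('U')(r) = r (Function('U')(r) = Add(0, r) = r)
Function('b')(c, X) = Add(X, c) (Function('b')(c, X) = Add(Add(c, X), 0) = Add(Add(X, c), 0) = Add(X, c))
q = -4 (q = Mul(Add(-7, -5), Pow(Add(0, Add(4, -1)), -1)) = Mul(-12, Pow(Add(0, 3), -1)) = Mul(-12, Pow(3, -1)) = Mul(-12, Rational(1, 3)) = -4)
Pow(q, 3) = Pow(-4, 3) = -64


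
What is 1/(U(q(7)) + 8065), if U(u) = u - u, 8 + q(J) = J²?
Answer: 1/8065 ≈ 0.00012399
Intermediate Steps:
q(J) = -8 + J²
U(u) = 0
1/(U(q(7)) + 8065) = 1/(0 + 8065) = 1/8065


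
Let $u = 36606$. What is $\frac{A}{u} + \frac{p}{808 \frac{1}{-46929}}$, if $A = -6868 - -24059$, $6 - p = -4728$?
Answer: $- \frac{2033111027147}{7394412} \approx -2.7495 \cdot 10^{5}$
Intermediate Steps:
$p = 4734$ ($p = 6 - -4728 = 6 + 4728 = 4734$)
$A = 17191$ ($A = -6868 + 24059 = 17191$)
$\frac{A}{u} + \frac{p}{808 \frac{1}{-46929}} = \frac{17191}{36606} + \frac{4734}{808 \frac{1}{-46929}} = 17191 \cdot \frac{1}{36606} + \frac{4734}{808 \left(- \frac{1}{46929}\right)} = \frac{17191}{36606} + \frac{4734}{- \frac{808}{46929}} = \frac{17191}{36606} + 4734 \left(- \frac{46929}{808}\right) = \frac{17191}{36606} - \frac{111080943}{404} = - \frac{2033111027147}{7394412}$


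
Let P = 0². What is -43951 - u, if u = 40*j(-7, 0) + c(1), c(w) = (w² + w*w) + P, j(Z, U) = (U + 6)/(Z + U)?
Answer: -307431/7 ≈ -43919.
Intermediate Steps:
j(Z, U) = (6 + U)/(U + Z)
P = 0
c(w) = 2*w² (c(w) = (w² + w*w) + 0 = (w² + w²) + 0 = 2*w² + 0 = 2*w²)
u = -226/7 (u = 40*((6 + 0)/(0 - 7)) + 2*1² = 40*(6/(-7)) + 2*1 = 40*(-⅐*6) + 2 = 40*(-6/7) + 2 = -240/7 + 2 = -226/7 ≈ -32.286)
-43951 - u = -43951 - 1*(-226/7) = -43951 + 226/7 = -307431/7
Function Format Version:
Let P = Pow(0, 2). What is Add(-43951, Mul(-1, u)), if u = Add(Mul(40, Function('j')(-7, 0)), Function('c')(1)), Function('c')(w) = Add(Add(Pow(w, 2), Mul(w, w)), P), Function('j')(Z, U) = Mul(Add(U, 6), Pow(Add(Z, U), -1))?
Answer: Rational(-307431, 7) ≈ -43919.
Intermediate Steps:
Function('j')(Z, U) = Mul(Pow(Add(U, Z), -1), Add(6, U)) (Function('j')(Z, U) = Mul(Add(6, U), Pow(Add(U, Z), -1)) = Mul(Pow(Add(U, Z), -1), Add(6, U)))
P = 0
Function('c')(w) = Mul(2, Pow(w, 2)) (Function('c')(w) = Add(Add(Pow(w, 2), Mul(w, w)), 0) = Add(Add(Pow(w, 2), Pow(w, 2)), 0) = Add(Mul(2, Pow(w, 2)), 0) = Mul(2, Pow(w, 2)))
u = Rational(-226, 7) (u = Add(Mul(40, Mul(Pow(Add(0, -7), -1), Add(6, 0))), Mul(2, Pow(1, 2))) = Add(Mul(40, Mul(Pow(-7, -1), 6)), Mul(2, 1)) = Add(Mul(40, Mul(Rational(-1, 7), 6)), 2) = Add(Mul(40, Rational(-6, 7)), 2) = Add(Rational(-240, 7), 2) = Rational(-226, 7) ≈ -32.286)
Add(-43951, Mul(-1, u)) = Add(-43951, Mul(-1, Rational(-226, 7))) = Add(-43951, Rational(226, 7)) = Rational(-307431, 7)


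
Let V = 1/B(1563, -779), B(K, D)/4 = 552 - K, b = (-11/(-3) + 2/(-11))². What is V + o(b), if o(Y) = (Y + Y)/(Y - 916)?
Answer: -107948099/3980505156 ≈ -0.027119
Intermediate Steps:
b = 13225/1089 (b = (-11*(-⅓) + 2*(-1/11))² = (11/3 - 2/11)² = (115/33)² = 13225/1089 ≈ 12.144)
B(K, D) = 2208 - 4*K (B(K, D) = 4*(552 - K) = 2208 - 4*K)
o(Y) = 2*Y/(-916 + Y) (o(Y) = (2*Y)/(-916 + Y) = 2*Y/(-916 + Y))
V = -1/4044 (V = 1/(2208 - 4*1563) = 1/(2208 - 6252) = 1/(-4044) = -1/4044 ≈ -0.00024728)
V + o(b) = -1/4044 + 2*(13225/1089)/(-916 + 13225/1089) = -1/4044 + 2*(13225/1089)/(-984299/1089) = -1/4044 + 2*(13225/1089)*(-1089/984299) = -1/4044 - 26450/984299 = -107948099/3980505156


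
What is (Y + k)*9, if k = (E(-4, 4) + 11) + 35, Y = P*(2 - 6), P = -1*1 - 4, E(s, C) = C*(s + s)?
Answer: 306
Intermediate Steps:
E(s, C) = 2*C*s (E(s, C) = C*(2*s) = 2*C*s)
P = -5 (P = -1 - 4 = -5)
Y = 20 (Y = -5*(2 - 6) = -5*(-4) = 20)
k = 14 (k = (2*4*(-4) + 11) + 35 = (-32 + 11) + 35 = -21 + 35 = 14)
(Y + k)*9 = (20 + 14)*9 = 34*9 = 306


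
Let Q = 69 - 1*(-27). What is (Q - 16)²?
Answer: 6400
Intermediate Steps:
Q = 96 (Q = 69 + 27 = 96)
(Q - 16)² = (96 - 16)² = 80² = 6400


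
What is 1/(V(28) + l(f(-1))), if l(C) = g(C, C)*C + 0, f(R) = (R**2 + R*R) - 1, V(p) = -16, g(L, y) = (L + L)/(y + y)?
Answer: -1/15 ≈ -0.066667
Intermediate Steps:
g(L, y) = L/y (g(L, y) = (2*L)/((2*y)) = (2*L)*(1/(2*y)) = L/y)
f(R) = -1 + 2*R**2 (f(R) = (R**2 + R**2) - 1 = 2*R**2 - 1 = -1 + 2*R**2)
l(C) = C (l(C) = (C/C)*C + 0 = 1*C + 0 = C + 0 = C)
1/(V(28) + l(f(-1))) = 1/(-16 + (-1 + 2*(-1)**2)) = 1/(-16 + (-1 + 2*1)) = 1/(-16 + (-1 + 2)) = 1/(-16 + 1) = 1/(-15) = -1/15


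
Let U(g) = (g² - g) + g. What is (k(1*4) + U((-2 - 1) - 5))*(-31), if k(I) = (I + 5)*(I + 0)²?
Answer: -6448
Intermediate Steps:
k(I) = I²*(5 + I) (k(I) = (5 + I)*I² = I²*(5 + I))
U(g) = g²
(k(1*4) + U((-2 - 1) - 5))*(-31) = ((1*4)²*(5 + 1*4) + ((-2 - 1) - 5)²)*(-31) = (4²*(5 + 4) + (-3 - 5)²)*(-31) = (16*9 + (-8)²)*(-31) = (144 + 64)*(-31) = 208*(-31) = -6448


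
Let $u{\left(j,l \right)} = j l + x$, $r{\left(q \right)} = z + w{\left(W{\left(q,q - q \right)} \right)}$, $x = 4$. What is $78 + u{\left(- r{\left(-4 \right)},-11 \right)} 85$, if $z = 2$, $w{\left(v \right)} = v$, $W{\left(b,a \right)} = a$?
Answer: $2288$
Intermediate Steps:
$r{\left(q \right)} = 2$ ($r{\left(q \right)} = 2 + \left(q - q\right) = 2 + 0 = 2$)
$u{\left(j,l \right)} = 4 + j l$ ($u{\left(j,l \right)} = j l + 4 = 4 + j l$)
$78 + u{\left(- r{\left(-4 \right)},-11 \right)} 85 = 78 + \left(4 + \left(-1\right) 2 \left(-11\right)\right) 85 = 78 + \left(4 - -22\right) 85 = 78 + \left(4 + 22\right) 85 = 78 + 26 \cdot 85 = 78 + 2210 = 2288$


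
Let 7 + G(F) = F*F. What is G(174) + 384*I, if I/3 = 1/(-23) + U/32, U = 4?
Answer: 698347/23 ≈ 30363.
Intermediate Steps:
G(F) = -7 + F**2 (G(F) = -7 + F*F = -7 + F**2)
I = 45/184 (I = 3*(1/(-23) + 4/32) = 3*(1*(-1/23) + 4*(1/32)) = 3*(-1/23 + 1/8) = 3*(15/184) = 45/184 ≈ 0.24457)
G(174) + 384*I = (-7 + 174**2) + 384*(45/184) = (-7 + 30276) + 2160/23 = 30269 + 2160/23 = 698347/23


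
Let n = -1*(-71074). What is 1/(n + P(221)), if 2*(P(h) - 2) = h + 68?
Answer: 2/142441 ≈ 1.4041e-5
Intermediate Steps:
P(h) = 36 + h/2 (P(h) = 2 + (h + 68)/2 = 2 + (68 + h)/2 = 2 + (34 + h/2) = 36 + h/2)
n = 71074
1/(n + P(221)) = 1/(71074 + (36 + (1/2)*221)) = 1/(71074 + (36 + 221/2)) = 1/(71074 + 293/2) = 1/(142441/2) = 2/142441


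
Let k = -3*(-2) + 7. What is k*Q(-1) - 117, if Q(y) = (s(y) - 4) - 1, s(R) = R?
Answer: -195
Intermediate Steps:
Q(y) = -5 + y (Q(y) = (y - 4) - 1 = (-4 + y) - 1 = -5 + y)
k = 13 (k = 6 + 7 = 13)
k*Q(-1) - 117 = 13*(-5 - 1) - 117 = 13*(-6) - 117 = -78 - 117 = -195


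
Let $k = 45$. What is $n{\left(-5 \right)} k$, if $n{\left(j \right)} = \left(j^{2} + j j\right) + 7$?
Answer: $2565$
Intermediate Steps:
$n{\left(j \right)} = 7 + 2 j^{2}$ ($n{\left(j \right)} = \left(j^{2} + j^{2}\right) + 7 = 2 j^{2} + 7 = 7 + 2 j^{2}$)
$n{\left(-5 \right)} k = \left(7 + 2 \left(-5\right)^{2}\right) 45 = \left(7 + 2 \cdot 25\right) 45 = \left(7 + 50\right) 45 = 57 \cdot 45 = 2565$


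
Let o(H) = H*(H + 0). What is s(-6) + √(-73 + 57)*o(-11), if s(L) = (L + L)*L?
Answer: 72 + 484*I ≈ 72.0 + 484.0*I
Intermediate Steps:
s(L) = 2*L² (s(L) = (2*L)*L = 2*L²)
o(H) = H² (o(H) = H*H = H²)
s(-6) + √(-73 + 57)*o(-11) = 2*(-6)² + √(-73 + 57)*(-11)² = 2*36 + √(-16)*121 = 72 + (4*I)*121 = 72 + 484*I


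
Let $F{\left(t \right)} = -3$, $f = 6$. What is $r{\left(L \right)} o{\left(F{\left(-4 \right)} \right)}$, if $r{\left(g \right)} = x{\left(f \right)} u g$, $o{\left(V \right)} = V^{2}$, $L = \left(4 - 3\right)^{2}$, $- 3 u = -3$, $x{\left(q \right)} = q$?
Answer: $54$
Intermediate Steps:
$u = 1$ ($u = \left(- \frac{1}{3}\right) \left(-3\right) = 1$)
$L = 1$ ($L = 1^{2} = 1$)
$r{\left(g \right)} = 6 g$ ($r{\left(g \right)} = 6 \cdot 1 g = 6 g$)
$r{\left(L \right)} o{\left(F{\left(-4 \right)} \right)} = 6 \cdot 1 \left(-3\right)^{2} = 6 \cdot 9 = 54$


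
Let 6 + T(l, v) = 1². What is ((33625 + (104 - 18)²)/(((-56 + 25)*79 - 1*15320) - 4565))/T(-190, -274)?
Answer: 41021/111670 ≈ 0.36734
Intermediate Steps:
T(l, v) = -5 (T(l, v) = -6 + 1² = -6 + 1 = -5)
((33625 + (104 - 18)²)/(((-56 + 25)*79 - 1*15320) - 4565))/T(-190, -274) = ((33625 + (104 - 18)²)/(((-56 + 25)*79 - 1*15320) - 4565))/(-5) = ((33625 + 86²)/((-31*79 - 15320) - 4565))*(-⅕) = ((33625 + 7396)/((-2449 - 15320) - 4565))*(-⅕) = (41021/(-17769 - 4565))*(-⅕) = (41021/(-22334))*(-⅕) = (41021*(-1/22334))*(-⅕) = -41021/22334*(-⅕) = 41021/111670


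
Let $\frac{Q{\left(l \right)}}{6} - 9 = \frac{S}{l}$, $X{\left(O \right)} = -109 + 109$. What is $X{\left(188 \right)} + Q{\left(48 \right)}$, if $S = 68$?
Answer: $\frac{125}{2} \approx 62.5$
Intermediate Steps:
$X{\left(O \right)} = 0$
$Q{\left(l \right)} = 54 + \frac{408}{l}$ ($Q{\left(l \right)} = 54 + 6 \frac{68}{l} = 54 + \frac{408}{l}$)
$X{\left(188 \right)} + Q{\left(48 \right)} = 0 + \left(54 + \frac{408}{48}\right) = 0 + \left(54 + 408 \cdot \frac{1}{48}\right) = 0 + \left(54 + \frac{17}{2}\right) = 0 + \frac{125}{2} = \frac{125}{2}$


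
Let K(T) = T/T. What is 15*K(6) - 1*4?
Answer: 11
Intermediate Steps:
K(T) = 1
15*K(6) - 1*4 = 15*1 - 1*4 = 15 - 4 = 11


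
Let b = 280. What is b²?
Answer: 78400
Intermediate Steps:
b² = 280² = 78400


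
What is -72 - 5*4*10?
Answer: -272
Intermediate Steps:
-72 - 5*4*10 = -72 - 20*10 = -72 - 1*200 = -72 - 200 = -272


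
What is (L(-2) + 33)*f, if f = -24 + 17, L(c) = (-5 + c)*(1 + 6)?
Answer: 112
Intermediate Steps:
L(c) = -35 + 7*c (L(c) = (-5 + c)*7 = -35 + 7*c)
f = -7
(L(-2) + 33)*f = ((-35 + 7*(-2)) + 33)*(-7) = ((-35 - 14) + 33)*(-7) = (-49 + 33)*(-7) = -16*(-7) = 112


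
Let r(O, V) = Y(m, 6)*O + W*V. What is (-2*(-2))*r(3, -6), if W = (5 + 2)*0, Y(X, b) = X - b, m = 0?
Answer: -72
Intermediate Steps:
W = 0 (W = 7*0 = 0)
r(O, V) = -6*O (r(O, V) = (0 - 1*6)*O + 0*V = (0 - 6)*O + 0 = -6*O + 0 = -6*O)
(-2*(-2))*r(3, -6) = (-2*(-2))*(-6*3) = 4*(-18) = -72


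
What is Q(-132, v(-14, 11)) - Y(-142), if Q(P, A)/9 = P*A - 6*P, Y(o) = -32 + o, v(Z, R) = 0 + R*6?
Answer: -71106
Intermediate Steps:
v(Z, R) = 6*R (v(Z, R) = 0 + 6*R = 6*R)
Q(P, A) = -54*P + 9*A*P (Q(P, A) = 9*(P*A - 6*P) = 9*(A*P - 6*P) = 9*(-6*P + A*P) = -54*P + 9*A*P)
Q(-132, v(-14, 11)) - Y(-142) = 9*(-132)*(-6 + 6*11) - (-32 - 142) = 9*(-132)*(-6 + 66) - 1*(-174) = 9*(-132)*60 + 174 = -71280 + 174 = -71106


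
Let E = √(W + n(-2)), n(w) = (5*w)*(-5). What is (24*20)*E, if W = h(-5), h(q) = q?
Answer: 1440*√5 ≈ 3219.9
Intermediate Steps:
n(w) = -25*w
W = -5
E = 3*√5 (E = √(-5 - 25*(-2)) = √(-5 + 50) = √45 = 3*√5 ≈ 6.7082)
(24*20)*E = (24*20)*(3*√5) = 480*(3*√5) = 1440*√5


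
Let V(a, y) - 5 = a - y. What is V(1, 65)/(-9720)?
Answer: 59/9720 ≈ 0.0060700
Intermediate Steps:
V(a, y) = 5 + a - y (V(a, y) = 5 + (a - y) = 5 + a - y)
V(1, 65)/(-9720) = (5 + 1 - 1*65)/(-9720) = (5 + 1 - 65)*(-1/9720) = -59*(-1/9720) = 59/9720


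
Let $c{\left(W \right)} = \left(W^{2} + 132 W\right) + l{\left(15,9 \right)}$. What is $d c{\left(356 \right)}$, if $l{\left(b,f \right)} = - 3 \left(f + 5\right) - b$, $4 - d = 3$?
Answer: $173671$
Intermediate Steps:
$d = 1$ ($d = 4 - 3 = 1$)
$l{\left(b,f \right)} = -15 - b - 3 f$ ($l{\left(b,f \right)} = - 3 \left(5 + f\right) - b = \left(-15 - 3 f\right) - b = -15 - b - 3 f$)
$c{\left(W \right)} = -57 + W^{2} + 132 W$ ($c{\left(W \right)} = \left(W^{2} + 132 W\right) - 57 = -57 + W^{2} + 132 W$)
$d c{\left(356 \right)} = 1 \left(-57 + 356^{2} + 132 \cdot 356\right) = 1 \left(-57 + 126736 + 46992\right) = 1 \cdot 173671 = 173671$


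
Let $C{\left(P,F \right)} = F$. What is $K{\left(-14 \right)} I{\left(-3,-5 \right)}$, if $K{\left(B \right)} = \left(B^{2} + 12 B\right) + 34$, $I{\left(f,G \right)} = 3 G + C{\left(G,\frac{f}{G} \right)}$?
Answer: $- \frac{4464}{5} \approx -892.8$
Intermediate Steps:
$I{\left(f,G \right)} = 3 G + \frac{f}{G}$
$K{\left(B \right)} = 34 + B^{2} + 12 B$
$K{\left(-14 \right)} I{\left(-3,-5 \right)} = \left(34 + \left(-14\right)^{2} + 12 \left(-14\right)\right) \left(3 \left(-5\right) - \frac{3}{-5}\right) = \left(34 + 196 - 168\right) \left(-15 - - \frac{3}{5}\right) = 62 \left(-15 + \frac{3}{5}\right) = 62 \left(- \frac{72}{5}\right) = - \frac{4464}{5}$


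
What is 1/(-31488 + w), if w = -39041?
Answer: -1/70529 ≈ -1.4179e-5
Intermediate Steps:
1/(-31488 + w) = 1/(-31488 - 39041) = 1/(-70529) = -1/70529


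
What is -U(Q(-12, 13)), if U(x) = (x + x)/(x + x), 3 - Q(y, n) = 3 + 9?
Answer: -1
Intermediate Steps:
Q(y, n) = -9 (Q(y, n) = 3 - (3 + 9) = 3 - 1*12 = 3 - 12 = -9)
U(x) = 1 (U(x) = (2*x)/((2*x)) = (2*x)*(1/(2*x)) = 1)
-U(Q(-12, 13)) = -1*1 = -1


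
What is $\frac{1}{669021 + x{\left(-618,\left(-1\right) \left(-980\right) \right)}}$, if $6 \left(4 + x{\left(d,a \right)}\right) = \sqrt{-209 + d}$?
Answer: $\frac{24084612}{16113014867231} - \frac{6 i \sqrt{827}}{16113014867231} \approx 1.4947 \cdot 10^{-6} - 1.0708 \cdot 10^{-11} i$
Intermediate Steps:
$x{\left(d,a \right)} = -4 + \frac{\sqrt{-209 + d}}{6}$
$\frac{1}{669021 + x{\left(-618,\left(-1\right) \left(-980\right) \right)}} = \frac{1}{669021 - \left(4 - \frac{\sqrt{-209 - 618}}{6}\right)} = \frac{1}{669021 - \left(4 - \frac{\sqrt{-827}}{6}\right)} = \frac{1}{669021 - \left(4 - \frac{i \sqrt{827}}{6}\right)} = \frac{1}{669017 + \frac{i \sqrt{827}}{6}}$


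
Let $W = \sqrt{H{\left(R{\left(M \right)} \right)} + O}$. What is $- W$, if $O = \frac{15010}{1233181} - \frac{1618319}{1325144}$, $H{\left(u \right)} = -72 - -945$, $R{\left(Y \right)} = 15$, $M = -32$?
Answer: $- \frac{\sqrt{582012288643864906180176918}}{817071201532} \approx -29.526$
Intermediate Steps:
$H{\left(u \right)} = 873$ ($H{\left(u \right)} = -72 + 945 = 873$)
$O = - \frac{1975789831299}{1634142403064}$ ($O = 15010 \cdot \frac{1}{1233181} - \frac{1618319}{1325144} = \frac{15010}{1233181} - \frac{1618319}{1325144} = - \frac{1975789831299}{1634142403064} \approx -1.2091$)
$W = \frac{\sqrt{582012288643864906180176918}}{817071201532}$ ($W = \sqrt{873 - \frac{1975789831299}{1634142403064}} = \sqrt{\frac{1424630528043573}{1634142403064}} = \frac{\sqrt{582012288643864906180176918}}{817071201532} \approx 29.526$)
$- W = - \frac{\sqrt{582012288643864906180176918}}{817071201532}$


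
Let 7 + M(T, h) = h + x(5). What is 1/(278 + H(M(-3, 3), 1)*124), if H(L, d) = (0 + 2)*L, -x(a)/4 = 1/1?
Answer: -1/1706 ≈ -0.00058617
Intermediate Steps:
x(a) = -4 (x(a) = -4/1 = -4*1 = -4)
M(T, h) = -11 + h (M(T, h) = -7 + (h - 4) = -7 + (-4 + h) = -11 + h)
H(L, d) = 2*L
1/(278 + H(M(-3, 3), 1)*124) = 1/(278 + (2*(-11 + 3))*124) = 1/(278 + (2*(-8))*124) = 1/(278 - 16*124) = 1/(278 - 1984) = 1/(-1706) = -1/1706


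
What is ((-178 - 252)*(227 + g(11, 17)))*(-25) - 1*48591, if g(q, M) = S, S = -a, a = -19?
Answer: 2595909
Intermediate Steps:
S = 19 (S = -1*(-19) = 19)
g(q, M) = 19
((-178 - 252)*(227 + g(11, 17)))*(-25) - 1*48591 = ((-178 - 252)*(227 + 19))*(-25) - 1*48591 = -430*246*(-25) - 48591 = -105780*(-25) - 48591 = 2644500 - 48591 = 2595909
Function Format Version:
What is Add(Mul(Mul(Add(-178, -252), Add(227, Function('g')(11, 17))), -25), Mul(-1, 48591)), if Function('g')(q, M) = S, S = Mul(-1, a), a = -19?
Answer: 2595909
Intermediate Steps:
S = 19 (S = Mul(-1, -19) = 19)
Function('g')(q, M) = 19
Add(Mul(Mul(Add(-178, -252), Add(227, Function('g')(11, 17))), -25), Mul(-1, 48591)) = Add(Mul(Mul(Add(-178, -252), Add(227, 19)), -25), Mul(-1, 48591)) = Add(Mul(Mul(-430, 246), -25), -48591) = Add(Mul(-105780, -25), -48591) = Add(2644500, -48591) = 2595909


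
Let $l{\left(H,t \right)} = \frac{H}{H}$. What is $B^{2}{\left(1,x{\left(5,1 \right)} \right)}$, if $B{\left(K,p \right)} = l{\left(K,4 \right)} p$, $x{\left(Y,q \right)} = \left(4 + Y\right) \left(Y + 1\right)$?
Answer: $2916$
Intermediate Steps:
$l{\left(H,t \right)} = 1$
$x{\left(Y,q \right)} = \left(1 + Y\right) \left(4 + Y\right)$ ($x{\left(Y,q \right)} = \left(4 + Y\right) \left(1 + Y\right) = \left(1 + Y\right) \left(4 + Y\right)$)
$B{\left(K,p \right)} = p$ ($B{\left(K,p \right)} = 1 p = p$)
$B^{2}{\left(1,x{\left(5,1 \right)} \right)} = \left(4 + 5^{2} + 5 \cdot 5\right)^{2} = \left(4 + 25 + 25\right)^{2} = 54^{2} = 2916$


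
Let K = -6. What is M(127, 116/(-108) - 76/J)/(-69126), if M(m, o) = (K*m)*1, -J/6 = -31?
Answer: 127/11521 ≈ 0.011023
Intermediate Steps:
J = 186 (J = -6*(-31) = 186)
M(m, o) = -6*m (M(m, o) = -6*m*1 = -6*m)
M(127, 116/(-108) - 76/J)/(-69126) = -6*127/(-69126) = -762*(-1/69126) = 127/11521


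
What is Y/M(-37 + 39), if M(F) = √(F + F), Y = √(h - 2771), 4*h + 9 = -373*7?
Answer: I*√3426/2 ≈ 29.266*I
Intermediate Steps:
h = -655 (h = -9/4 + (-373*7)/4 = -9/4 + (¼)*(-2611) = -9/4 - 2611/4 = -655)
Y = I*√3426 (Y = √(-655 - 2771) = √(-3426) = I*√3426 ≈ 58.532*I)
M(F) = √2*√F (M(F) = √(2*F) = √2*√F)
Y/M(-37 + 39) = (I*√3426)/((√2*√(-37 + 39))) = (I*√3426)/((√2*√2)) = (I*√3426)/2 = (I*√3426)*(½) = I*√3426/2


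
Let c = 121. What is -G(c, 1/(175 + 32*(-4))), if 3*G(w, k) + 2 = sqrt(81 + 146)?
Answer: 2/3 - sqrt(227)/3 ≈ -4.3555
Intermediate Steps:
G(w, k) = -2/3 + sqrt(227)/3 (G(w, k) = -2/3 + sqrt(81 + 146)/3 = -2/3 + sqrt(227)/3)
-G(c, 1/(175 + 32*(-4))) = -(-2/3 + sqrt(227)/3) = 2/3 - sqrt(227)/3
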